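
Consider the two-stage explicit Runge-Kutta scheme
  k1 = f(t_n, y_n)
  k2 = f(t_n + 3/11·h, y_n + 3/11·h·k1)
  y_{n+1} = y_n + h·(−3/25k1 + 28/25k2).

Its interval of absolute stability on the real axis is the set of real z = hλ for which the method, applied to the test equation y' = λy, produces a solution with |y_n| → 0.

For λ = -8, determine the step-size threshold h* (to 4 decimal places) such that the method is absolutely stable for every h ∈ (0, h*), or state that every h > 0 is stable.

(-3.2738,0); λ=-8 ⇒ h* = (275/84)/8 = 0.4092.

Test eqn y'=λy, z=hλ:
  k1=λy_n ⇒ h·k1=z·y_n;  k2=λ(1+3/11z)y_n ⇒ h·k2=z(1+3/11z)y_n
  y_{n+1}/y_n = 1 − 3/25z + 28/25z(1+3/11z) = 1 + z + 84/275z²
  Hence R(z) = 1 + z + 84/275z².

Boundary: |R(x)|=1, x<0.
x=-1.42: |R|=0.1959
R=1: x+84/275x²=0 ⇒ x=−275/84=-3.2738; min R=1−1/(4·84/275)=0.1815>−1
Confirm numerically:
  x=-2.346: |R|=0.33514 <1
  x=-1.939: |R|=0.20942 <1
  x=-1.490: |R|=0.18814 <1
  x=-3.864: |R|=1.69659 >1
  x=-3.744: |R|=1.53772 >1
  x=-3.573: |R|=1.32653 >1
Stable set (-3.2738, 0).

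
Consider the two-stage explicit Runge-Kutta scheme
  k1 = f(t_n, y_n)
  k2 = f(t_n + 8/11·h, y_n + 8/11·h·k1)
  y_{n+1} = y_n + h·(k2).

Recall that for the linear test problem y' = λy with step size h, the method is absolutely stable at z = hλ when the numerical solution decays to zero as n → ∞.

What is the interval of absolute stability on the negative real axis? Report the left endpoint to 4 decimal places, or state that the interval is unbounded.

z∈(-1.3750,0).

Test eqn y'=λy, z=hλ:
  k1=λy_n ⇒ h·k1=z·y_n;  k2=λ(1+8/11z)y_n ⇒ h·k2=z(1+8/11z)y_n
  y_{n+1}/y_n = 1 + z(1+8/11z) = 1 + z + 8/11z²
  Hence R(z) = 1 + z + 8/11z².

Need |R(x)|<1, x<0.
x=-1.47: |R|=1.1016
R=1: x+8/11x²=0 ⇒ x=−11/8=-1.3750; min R=1−1/(4·8/11)=0.6562>−1
Confirm numerically:
  x=-1.105: |R|=0.78302 <1
  x=-1.076: |R|=0.76602 <1
  x=-0.923: |R|=0.69658 <1
  x=-0.647: |R|=0.65744 <1
  x=-1.797: |R|=1.55152 >1
  x=-1.604: |R|=1.26714 >1
  x=-1.548: |R|=1.19477 >1
So |R|<1 on (-1.3750, 0).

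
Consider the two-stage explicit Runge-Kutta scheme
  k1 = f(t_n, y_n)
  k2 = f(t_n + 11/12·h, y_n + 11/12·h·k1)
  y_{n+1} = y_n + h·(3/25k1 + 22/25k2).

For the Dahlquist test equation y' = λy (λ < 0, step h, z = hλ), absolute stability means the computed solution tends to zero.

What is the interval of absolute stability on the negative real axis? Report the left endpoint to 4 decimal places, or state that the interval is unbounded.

z∈(-1.2397,0).

On y'=λy, z=hλ:
  k1=λy_n ⇒ h·k1=z·y_n;  k2=λ(1+11/12z)y_n ⇒ h·k2=z(1+11/12z)y_n
  y_{n+1}/y_n = 1 + 3/25z + 22/25z(1+11/12z) = 1 + z + 121/150z²
  R(z) = 1 + z + 121/150z².

Boundary: |R(x)|=1, x<0.
x=-0.63: |R|=0.6902
R=1: x+121/150x²=0 ⇒ x=−150/121=-1.2397; min R=1−1/(4·121/150)=0.6901>−1
Confirm numerically:
  x=-1.175: |R|=0.93870 <1
  x=-1.146: |R|=0.91341 <1
  x=-1.121: |R|=0.89269 <1
  x=-0.867: |R|=0.73936 <1
  x=-1.514: |R|=1.33504 >1
  x=-1.343: |R|=1.11194 >1
So |R|<1 on (-1.2397, 0).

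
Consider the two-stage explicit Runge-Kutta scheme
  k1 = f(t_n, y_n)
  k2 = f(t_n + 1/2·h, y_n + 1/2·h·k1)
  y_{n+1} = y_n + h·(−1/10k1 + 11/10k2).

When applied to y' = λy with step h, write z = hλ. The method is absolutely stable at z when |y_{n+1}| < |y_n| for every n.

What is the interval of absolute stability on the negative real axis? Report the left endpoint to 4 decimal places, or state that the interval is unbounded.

With y'=λy (z=hλ):
  k1=λy_n ⇒ h·k1=z·y_n;  k2=λ(1+1/2z)y_n ⇒ h·k2=z(1+1/2z)y_n
  y_{n+1}/y_n = 1 − 1/10z + 11/10z(1+1/2z) = 1 + z + 11/20z²
  Hence R(z) = 1 + z + 11/20z².

Need |R(x)|<1, x<0.
x=-0.98: |R|=0.5482
R=1: x+11/20x²=0 ⇒ x=−20/11=-1.8182; min R=1−1/(4·11/20)=0.5455>−1
Confirm numerically:
  x=-1.508: |R|=0.74274 <1
  x=-1.447: |R|=0.70459 <1
  x=-1.016: |R|=0.55174 <1
  x=-0.975: |R|=0.54784 <1
  x=-2.295: |R|=1.60186 >1
  x=-1.952: |R|=1.14367 >1
So |R|<1 on (-1.8182, 0).

z∈(-1.8182,0).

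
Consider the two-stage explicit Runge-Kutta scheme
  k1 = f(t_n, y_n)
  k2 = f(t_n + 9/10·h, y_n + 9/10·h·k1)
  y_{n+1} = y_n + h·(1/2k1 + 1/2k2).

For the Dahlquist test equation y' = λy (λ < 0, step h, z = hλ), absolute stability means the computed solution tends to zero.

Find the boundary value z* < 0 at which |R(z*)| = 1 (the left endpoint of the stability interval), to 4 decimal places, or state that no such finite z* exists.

With y'=λy (z=hλ):
  k1=λy_n ⇒ h·k1=z·y_n;  k2=λ(1+9/10z)y_n ⇒ h·k2=z(1+9/10z)y_n
  y_{n+1}/y_n = 1 + 1/2z + 1/2z(1+9/10z) = 1 + z + 9/20z²
  so R(z) = 1 + z + 9/20z².

Find x<0 with |R(x)|<1.
x=-1.38: |R|=0.4770
R=1: x+9/20x²=0 ⇒ x=−20/9=-2.2222; min R=1−1/(4·9/20)=0.4444>−1
Confirm numerically:
  x=-2.093: |R|=0.87829 <1
  x=-1.296: |R|=0.45983 <1
  x=-1.251: |R|=0.45325 <1
  x=-1.088: |R|=0.44468 <1
  x=-2.822: |R|=1.76166 >1
  x=-2.491: |R|=1.30129 >1
Stable set (-2.2222, 0).

left endpoint -2.2222.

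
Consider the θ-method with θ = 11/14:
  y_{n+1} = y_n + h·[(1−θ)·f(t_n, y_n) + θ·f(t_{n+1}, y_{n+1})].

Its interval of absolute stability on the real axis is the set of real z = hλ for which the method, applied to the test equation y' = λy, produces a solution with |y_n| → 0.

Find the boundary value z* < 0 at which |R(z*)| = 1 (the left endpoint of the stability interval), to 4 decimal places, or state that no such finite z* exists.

With y'=λy (z=hλ):
  y_{n+1} = y_n + z·[3/14·y_n + 11/14·y_{n+1}] ⇒ (1 − 11/14z)y_{n+1} = (1 + 3/14z)y_n
  Hence R(z) = (1 + 3/14z)/(1 − 11/14z).

Need |R(x)|<1, x<0.
x=-1.78: |R|=0.2579
x=-2: |R|=0.2222
x=-10: |R|=0.1290
x=-100: |R|=0.2567
θ=11/14≥1/2 ⇒ |1+3/14x|<|1−11/14x| ∀x<0 ⇒ interval (−∞,0).

interval (−∞, 0).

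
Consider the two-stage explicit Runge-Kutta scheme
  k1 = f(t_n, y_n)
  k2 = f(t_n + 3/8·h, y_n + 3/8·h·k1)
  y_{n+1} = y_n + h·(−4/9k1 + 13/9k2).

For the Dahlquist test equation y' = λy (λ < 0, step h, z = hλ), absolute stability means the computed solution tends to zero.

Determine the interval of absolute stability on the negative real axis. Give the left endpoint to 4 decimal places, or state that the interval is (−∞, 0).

Set f=λy, z=hλ:
  k1=λy_n ⇒ h·k1=z·y_n;  k2=λ(1+3/8z)y_n ⇒ h·k2=z(1+3/8z)y_n
  y_{n+1}/y_n = 1 − 4/9z + 13/9z(1+3/8z) = 1 + z + 13/24z²
  ⇒ R(z) = 1 + z + 13/24z².

Find x<0 with |R(x)|<1.
x=-1.44: |R|=0.6832
R=1: x+13/24x²=0 ⇒ x=−24/13=-1.8462; min R=1−1/(4·13/24)=0.5385>−1
Confirm numerically:
  x=-1.427: |R|=0.67601 <1
  x=-1.114: |R|=0.55821 <1
  x=-1.016: |R|=0.54314 <1
  x=-0.908: |R|=0.53858 <1
  x=-2.391: |R|=1.70564 >1
  x=-1.903: |R|=1.05860 >1
  x=-1.900: |R|=1.05542 >1
Interval (-1.8462, 0).

z∈(-1.8462,0).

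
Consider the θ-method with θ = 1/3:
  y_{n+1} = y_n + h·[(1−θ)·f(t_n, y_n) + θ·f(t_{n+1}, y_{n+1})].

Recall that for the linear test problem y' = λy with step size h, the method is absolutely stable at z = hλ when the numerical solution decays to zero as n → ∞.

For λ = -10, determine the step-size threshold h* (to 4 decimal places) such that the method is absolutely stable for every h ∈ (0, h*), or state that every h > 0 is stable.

With y'=λy (z=hλ):
  y_{n+1} = y_n + z·[2/3·y_n + 1/3·y_{n+1}] ⇒ (1 − 1/3z)y_{n+1} = (1 + 2/3z)y_n
  R(z) = (1 + 2/3z)/(1 − 1/3z).

Find x<0 with |R(x)|<1.
x=-0.74: |R|=0.4064
R=−1: 1+2/3x = −1+1/3x ⇒ -1/3x=2 ⇒ x=2/(-1/3)=-6.0000
Confirm numerically:
  x=-4.850: |R|=0.85350 <1
  x=-3.757: |R|=0.66805 <1
  x=-2.745: |R|=0.43342 <1
  x=-6.276: |R|=1.02975 >1
  x=-6.044: |R|=1.00487 >1
Stable set (-6.0000, 0).

(-6.0000,0); λ=-10 ⇒ h* = (6)/10 = 0.6000.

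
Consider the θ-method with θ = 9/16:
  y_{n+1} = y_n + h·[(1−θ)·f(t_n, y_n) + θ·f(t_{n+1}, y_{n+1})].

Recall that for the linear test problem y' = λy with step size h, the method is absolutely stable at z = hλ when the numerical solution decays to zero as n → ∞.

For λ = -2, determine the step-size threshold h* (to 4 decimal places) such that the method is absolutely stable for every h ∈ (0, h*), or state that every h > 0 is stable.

(−∞, 0) — no finite endpoint. Any h>0 works for λ=-2.

Test eqn y'=λy, z=hλ:
  y_{n+1} = y_n + z·[7/16·y_n + 9/16·y_{n+1}] ⇒ (1 − 9/16z)y_{n+1} = (1 + 7/16z)y_n
  R(z) = (1 + 7/16z)/(1 − 9/16z).

Solve |R(x)|<1 on ℝ⁻.
x=-0.9: |R|=0.4025
x=-2: |R|=0.0588
x=-10: |R|=0.5094
x=-100: |R|=0.7467
θ=9/16≥1/2 ⇒ |1+7/16x|<|1−9/16x| ∀x<0 ⇒ unbounded interval.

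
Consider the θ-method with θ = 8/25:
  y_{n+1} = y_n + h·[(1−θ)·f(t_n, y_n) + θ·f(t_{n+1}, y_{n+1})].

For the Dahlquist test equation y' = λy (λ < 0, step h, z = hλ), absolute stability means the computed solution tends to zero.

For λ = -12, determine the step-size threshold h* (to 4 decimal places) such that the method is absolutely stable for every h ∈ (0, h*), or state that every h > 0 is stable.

On y'=λy, z=hλ:
  y_{n+1} = y_n + z·[17/25·y_n + 8/25·y_{n+1}] ⇒ (1 − 8/25z)y_{n+1} = (1 + 17/25z)y_n
  so R(z) = (1 + 17/25z)/(1 − 8/25z).

Boundary: |R(x)|=1, x<0.
x=-1.16: |R|=0.1540
R=−1: 1+17/25x = −1+8/25x ⇒ -9/25x=2 ⇒ x=2/(-9/25)=-5.5556
Confirm numerically:
  x=-5.320: |R|=0.96862 <1
  x=-3.299: |R|=0.60482 <1
  x=-2.798: |R|=0.47624 <1
  x=-5.993: |R|=1.05397 >1
  x=-5.895: |R|=1.04234 >1
Stable set (-5.5556, 0).

(-5.5556,0); λ=-12 ⇒ h* = (50/9)/12 = 0.4630.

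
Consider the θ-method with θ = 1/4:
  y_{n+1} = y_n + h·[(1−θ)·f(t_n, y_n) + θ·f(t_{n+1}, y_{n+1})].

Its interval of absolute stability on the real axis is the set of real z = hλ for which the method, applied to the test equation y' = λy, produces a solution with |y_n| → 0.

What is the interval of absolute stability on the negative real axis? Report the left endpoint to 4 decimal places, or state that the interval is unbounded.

(-4.0000, 0).

Set f=λy, z=hλ:
  y_{n+1} = y_n + z·[3/4·y_n + 1/4·y_{n+1}] ⇒ (1 − 1/4z)y_{n+1} = (1 + 3/4z)y_n
  so R(z) = (1 + 3/4z)/(1 − 1/4z).

Need |R(x)|<1, x<0.
x=-1.22: |R|=0.0651
R=−1: 1+3/4x = −1+1/4x ⇒ -1/2x=2 ⇒ x=2/(-1/2)=-4.0000
Confirm numerically:
  x=-3.769: |R|=0.94053 <1
  x=-2.980: |R|=0.70774 <1
  x=-2.045: |R|=0.35318 <1
  x=-4.578: |R|=1.13476 >1
  x=-4.029: |R|=1.00722 >1
So |R|<1 on (-4.0000, 0).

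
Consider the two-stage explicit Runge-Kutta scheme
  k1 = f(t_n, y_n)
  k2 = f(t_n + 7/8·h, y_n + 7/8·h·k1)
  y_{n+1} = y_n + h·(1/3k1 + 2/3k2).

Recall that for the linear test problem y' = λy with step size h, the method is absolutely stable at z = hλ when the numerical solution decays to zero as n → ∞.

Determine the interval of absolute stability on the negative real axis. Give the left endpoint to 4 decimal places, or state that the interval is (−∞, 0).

(-1.7143, 0).

With y'=λy (z=hλ):
  k1=λy_n ⇒ h·k1=z·y_n;  k2=λ(1+7/8z)y_n ⇒ h·k2=z(1+7/8z)y_n
  y_{n+1}/y_n = 1 + 1/3z + 2/3z(1+7/8z) = 1 + z + 7/12z²
  R(z) = 1 + z + 7/12z².

Need |R(x)|<1, x<0.
x=-0.81: |R|=0.5727
R=1: x+7/12x²=0 ⇒ x=−12/7=-1.7143; min R=1−1/(4·7/12)=0.5714>−1
Confirm numerically:
  x=-1.508: |R|=0.81854 <1
  x=-1.308: |R|=0.69000 <1
  x=-0.843: |R|=0.57155 <1
  x=-2.059: |R|=1.41403 >1
  x=-1.973: |R|=1.29776 >1
Interval (-1.7143, 0).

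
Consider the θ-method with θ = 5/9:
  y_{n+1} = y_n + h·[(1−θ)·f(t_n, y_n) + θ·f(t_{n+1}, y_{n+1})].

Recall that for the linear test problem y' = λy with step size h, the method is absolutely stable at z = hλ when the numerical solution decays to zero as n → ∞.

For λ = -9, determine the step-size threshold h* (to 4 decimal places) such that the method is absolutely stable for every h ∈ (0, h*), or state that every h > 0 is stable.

With y'=λy (z=hλ):
  y_{n+1} = y_n + z·[4/9·y_n + 5/9·y_{n+1}] ⇒ (1 − 5/9z)y_{n+1} = (1 + 4/9z)y_n
  so R(z) = (1 + 4/9z)/(1 − 5/9z).

Find x<0 with |R(x)|<1.
x=-1.3: |R|=0.2452
x=-2: |R|=0.0526
x=-10: |R|=0.5254
x=-100: |R|=0.7682
θ=5/9≥1/2 ⇒ |1+4/9x|<|1−5/9x| ∀x<0 ⇒ interval (−∞,0).

unbounded; (−∞, 0). Any h>0 works for λ=-9.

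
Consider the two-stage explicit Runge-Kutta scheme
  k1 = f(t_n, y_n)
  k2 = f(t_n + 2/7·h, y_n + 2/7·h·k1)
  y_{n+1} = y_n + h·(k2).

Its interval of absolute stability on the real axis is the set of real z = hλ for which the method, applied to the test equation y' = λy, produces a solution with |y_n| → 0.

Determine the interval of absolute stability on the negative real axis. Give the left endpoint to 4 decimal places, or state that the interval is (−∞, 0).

(-3.5000, 0).

On y'=λy, z=hλ:
  k1=λy_n ⇒ h·k1=z·y_n;  k2=λ(1+2/7z)y_n ⇒ h·k2=z(1+2/7z)y_n
  y_{n+1}/y_n = 1 + z(1+2/7z) = 1 + z + 2/7z²
  R(z) = 1 + z + 2/7z².

Solve |R(x)|<1 on ℝ⁻.
x=-1.52: |R|=0.1401
R=1: x+2/7x²=0 ⇒ x=−7/2=-3.5000; min R=1−1/(4·2/7)=0.1250>−1
Confirm numerically:
  x=-3.256: |R|=0.77301 <1
  x=-3.072: |R|=0.62434 <1
  x=-2.904: |R|=0.50549 <1
  x=-1.989: |R|=0.14132 <1
  x=-4.023: |R|=1.60115 >1
  x=-3.787: |R|=1.31053 >1
Stable set (-3.5000, 0).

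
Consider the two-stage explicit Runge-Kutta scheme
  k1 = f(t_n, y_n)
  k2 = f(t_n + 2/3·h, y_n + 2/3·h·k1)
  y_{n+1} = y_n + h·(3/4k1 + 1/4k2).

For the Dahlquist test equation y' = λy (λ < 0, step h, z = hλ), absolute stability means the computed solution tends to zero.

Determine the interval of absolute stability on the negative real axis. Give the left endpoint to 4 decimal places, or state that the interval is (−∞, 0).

z∈(-6.0000,0).

Set f=λy, z=hλ:
  k1=λy_n ⇒ h·k1=z·y_n;  k2=λ(1+2/3z)y_n ⇒ h·k2=z(1+2/3z)y_n
  y_{n+1}/y_n = 1 + 3/4z + 1/4z(1+2/3z) = 1 + z + 1/6z²
  so R(z) = 1 + z + 1/6z².

Need |R(x)|<1, x<0.
x=-1.47: |R|=0.1099
R=1: x+1/6x²=0 ⇒ x=−6=-6.0000; min R=1−1/(4·1/6)=-0.5000>−1
Confirm numerically:
  x=-5.621: |R|=0.64494 <1
  x=-4.939: |R|=0.12662 <1
  x=-3.047: |R|=0.49963 <1
  x=-2.713: |R|=0.48627 <1
  x=-6.314: |R|=1.33043 >1
  x=-6.028: |R|=1.02813 >1
Stable set (-6.0000, 0).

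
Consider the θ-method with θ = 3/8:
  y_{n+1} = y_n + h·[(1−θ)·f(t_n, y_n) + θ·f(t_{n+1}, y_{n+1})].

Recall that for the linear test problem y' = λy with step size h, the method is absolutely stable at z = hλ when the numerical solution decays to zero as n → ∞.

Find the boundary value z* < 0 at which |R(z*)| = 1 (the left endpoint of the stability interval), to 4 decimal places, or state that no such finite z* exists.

Set f=λy, z=hλ:
  y_{n+1} = y_n + z·[5/8·y_n + 3/8·y_{n+1}] ⇒ (1 − 3/8z)y_{n+1} = (1 + 5/8z)y_n
  so R(z) = (1 + 5/8z)/(1 − 3/8z).

Need |R(x)|<1, x<0.
x=-1.58: |R|=0.0078
R=−1: 1+5/8x = −1+3/8x ⇒ -1/4x=2 ⇒ x=2/(-1/4)=-8.0000
Confirm numerically:
  x=-7.599: |R|=0.97396 <1
  x=-7.477: |R|=0.96563 <1
  x=-4.569: |R|=0.68388 <1
  x=-8.587: |R|=1.03477 >1
  x=-8.402: |R|=1.02421 >1
Interval (-8.0000, 0).

z* = -8.0000.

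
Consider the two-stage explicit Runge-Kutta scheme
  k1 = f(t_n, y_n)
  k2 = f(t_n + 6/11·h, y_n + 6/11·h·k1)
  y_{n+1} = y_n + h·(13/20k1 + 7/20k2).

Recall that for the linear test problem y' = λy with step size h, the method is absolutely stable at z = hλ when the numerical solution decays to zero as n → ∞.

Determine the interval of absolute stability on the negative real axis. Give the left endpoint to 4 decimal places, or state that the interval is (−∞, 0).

z∈(-5.2381,0).

On y'=λy, z=hλ:
  k1=λy_n ⇒ h·k1=z·y_n;  k2=λ(1+6/11z)y_n ⇒ h·k2=z(1+6/11z)y_n
  y_{n+1}/y_n = 1 + 13/20z + 7/20z(1+6/11z) = 1 + z + 21/110z²
  so R(z) = 1 + z + 21/110z².

Boundary: |R(x)|=1, x<0.
x=-0.96: |R|=0.2159
R=1: x+21/110x²=0 ⇒ x=−110/21=-5.2381; min R=1−1/(4·21/110)=-0.3095>−1
Confirm numerically:
  x=-4.487: |R|=0.35660 <1
  x=-4.146: |R|=0.13560 <1
  x=-2.832: |R|=0.30087 <1
  x=-2.744: |R|=0.30654 <1
  x=-5.828: |R|=1.65634 >1
  x=-5.467: |R|=1.23891 >1
Interval (-5.2381, 0).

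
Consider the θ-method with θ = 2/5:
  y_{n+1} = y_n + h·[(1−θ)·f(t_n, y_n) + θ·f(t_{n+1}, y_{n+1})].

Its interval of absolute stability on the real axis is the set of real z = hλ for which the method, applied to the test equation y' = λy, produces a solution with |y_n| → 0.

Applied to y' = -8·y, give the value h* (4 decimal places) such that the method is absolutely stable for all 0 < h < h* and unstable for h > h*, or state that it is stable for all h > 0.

(-10.0000,0); λ=-8 ⇒ h* = (10)/8 = 1.2500.

Test eqn y'=λy, z=hλ:
  y_{n+1} = y_n + z·[3/5·y_n + 2/5·y_{n+1}] ⇒ (1 − 2/5z)y_{n+1} = (1 + 3/5z)y_n
  ⇒ R(z) = (1 + 3/5z)/(1 − 2/5z).

Boundary: |R(x)|=1, x<0.
x=-1.37: |R|=0.1150
R=−1: 1+3/5x = −1+2/5x ⇒ -1/5x=2 ⇒ x=2/(-1/5)=-10.0000
Confirm numerically:
  x=-9.905: |R|=0.99617 <1
  x=-7.641: |R|=0.88369 <1
  x=-4.881: |R|=0.65323 <1
  x=-10.367: |R|=1.01426 >1
  x=-10.199: |R|=1.00784 >1
  x=-10.105: |R|=1.00417 >1
Interval (-10.0000, 0).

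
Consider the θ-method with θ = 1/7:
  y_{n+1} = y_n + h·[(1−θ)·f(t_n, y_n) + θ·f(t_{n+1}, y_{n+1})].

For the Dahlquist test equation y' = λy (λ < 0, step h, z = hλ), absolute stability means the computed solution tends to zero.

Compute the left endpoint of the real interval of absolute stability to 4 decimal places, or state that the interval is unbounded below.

left endpoint -2.8000.

Test eqn y'=λy, z=hλ:
  y_{n+1} = y_n + z·[6/7·y_n + 1/7·y_{n+1}] ⇒ (1 − 1/7z)y_{n+1} = (1 + 6/7z)y_n
  R(z) = (1 + 6/7z)/(1 − 1/7z).

Need |R(x)|<1, x<0.
x=-0.81: |R|=0.2740
R=−1: 1+6/7x = −1+1/7x ⇒ -5/7x=2 ⇒ x=2/(-5/7)=-2.8000
Confirm numerically:
  x=-2.373: |R|=0.77222 <1
  x=-1.742: |R|=0.39488 <1
  x=-1.711: |R|=0.37493 <1
  x=-1.183: |R|=0.01198 <1
  x=-3.140: |R|=1.16765 >1
  x=-3.134: |R|=1.16479 >1
So |R|<1 on (-2.8000, 0).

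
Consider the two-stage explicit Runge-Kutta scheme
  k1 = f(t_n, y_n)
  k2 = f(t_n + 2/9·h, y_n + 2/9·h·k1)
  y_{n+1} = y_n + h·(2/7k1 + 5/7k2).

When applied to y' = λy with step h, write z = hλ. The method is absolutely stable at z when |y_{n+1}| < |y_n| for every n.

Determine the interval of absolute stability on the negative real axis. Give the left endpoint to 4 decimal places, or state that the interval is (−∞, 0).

With y'=λy (z=hλ):
  k1=λy_n ⇒ h·k1=z·y_n;  k2=λ(1+2/9z)y_n ⇒ h·k2=z(1+2/9z)y_n
  y_{n+1}/y_n = 1 + 2/7z + 5/7z(1+2/9z) = 1 + z + 10/63z²
  so R(z) = 1 + z + 10/63z².

Solve |R(x)|<1 on ℝ⁻.
x=-0.43: |R|=0.5993
R=1: x+10/63x²=0 ⇒ x=−63/10=-6.3000; min R=1−1/(4·10/63)=-0.5750>−1
Confirm numerically:
  x=-4.294: |R|=0.36726 <1
  x=-4.219: |R|=0.39361 <1
  x=-3.591: |R|=0.54413 <1
  x=-2.624: |R|=0.53108 <1
  x=-6.887: |R|=1.64169 >1
  x=-6.711: |R|=1.43781 >1
  x=-6.565: |R|=1.27615 >1
So |R|<1 on (-6.3000, 0).

(-6.3000, 0).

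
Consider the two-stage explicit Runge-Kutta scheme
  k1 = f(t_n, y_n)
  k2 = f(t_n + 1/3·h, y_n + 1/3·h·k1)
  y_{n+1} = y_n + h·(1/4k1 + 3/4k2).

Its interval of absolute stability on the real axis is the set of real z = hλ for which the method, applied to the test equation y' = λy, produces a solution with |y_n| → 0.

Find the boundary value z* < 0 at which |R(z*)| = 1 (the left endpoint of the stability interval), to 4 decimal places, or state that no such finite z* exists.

Test eqn y'=λy, z=hλ:
  k1=λy_n ⇒ h·k1=z·y_n;  k2=λ(1+1/3z)y_n ⇒ h·k2=z(1+1/3z)y_n
  y_{n+1}/y_n = 1 + 1/4z + 3/4z(1+1/3z) = 1 + z + 1/4z²
  R(z) = 1 + z + 1/4z².

Solve |R(x)|<1 on ℝ⁻.
x=-1.49: |R|=0.0650
R=1: x+1/4x²=0 ⇒ x=−4=-4.0000; min R=1−1/(4·1/4)=0.0000>−1
Confirm numerically:
  x=-3.230: |R|=0.37823 <1
  x=-2.656: |R|=0.10758 <1
  x=-2.391: |R|=0.03822 <1
  x=-4.552: |R|=1.62818 >1
  x=-4.406: |R|=1.44721 >1
  x=-4.058: |R|=1.05884 >1
So |R|<1 on (-4.0000, 0).

z* = -4.0000.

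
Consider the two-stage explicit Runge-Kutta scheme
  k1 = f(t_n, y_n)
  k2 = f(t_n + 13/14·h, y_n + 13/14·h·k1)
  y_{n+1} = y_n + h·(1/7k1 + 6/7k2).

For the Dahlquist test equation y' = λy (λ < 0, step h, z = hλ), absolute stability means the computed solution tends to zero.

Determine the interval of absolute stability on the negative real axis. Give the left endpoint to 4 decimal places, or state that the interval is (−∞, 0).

z∈(-1.2564,0).

On y'=λy, z=hλ:
  k1=λy_n ⇒ h·k1=z·y_n;  k2=λ(1+13/14z)y_n ⇒ h·k2=z(1+13/14z)y_n
  y_{n+1}/y_n = 1 + 1/7z + 6/7z(1+13/14z) = 1 + z + 39/49z²
  so R(z) = 1 + z + 39/49z².

Solve |R(x)|<1 on ℝ⁻.
x=-1.05: |R|=0.8275
R=1: x+39/49x²=0 ⇒ x=−49/39=-1.2564; min R=1−1/(4·39/49)=0.6859>−1
Confirm numerically:
  x=-0.888: |R|=0.73962 <1
  x=-0.635: |R|=0.68593 <1
  x=-0.568: |R|=0.68878 <1
  x=-0.539: |R|=0.69223 <1
  x=-1.819: |R|=1.81450 >1
  x=-1.485: |R|=1.27018 >1
  x=-1.353: |R|=1.10402 >1
Stable set (-1.2564, 0).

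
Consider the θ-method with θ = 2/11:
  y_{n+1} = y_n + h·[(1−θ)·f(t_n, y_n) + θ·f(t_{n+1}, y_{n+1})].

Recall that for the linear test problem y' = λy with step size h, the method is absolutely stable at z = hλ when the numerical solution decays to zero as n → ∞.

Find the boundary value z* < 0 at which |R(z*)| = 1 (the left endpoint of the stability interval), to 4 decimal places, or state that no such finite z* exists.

z* = -3.1429.

Test eqn y'=λy, z=hλ:
  y_{n+1} = y_n + z·[9/11·y_n + 2/11·y_{n+1}] ⇒ (1 − 2/11z)y_{n+1} = (1 + 9/11z)y_n
  ⇒ R(z) = (1 + 9/11z)/(1 − 2/11z).

Need |R(x)|<1, x<0.
x=-0.91: |R|=0.2192
R=−1: 1+9/11x = −1+2/11x ⇒ -7/11x=2 ⇒ x=2/(-7/11)=-3.1429
Confirm numerically:
  x=-2.974: |R|=0.93026 <1
  x=-2.562: |R|=0.74783 <1
  x=-1.669: |R|=0.28044 <1
  x=-3.644: |R|=1.19182 >1
  x=-3.412: |R|=1.10570 >1
  x=-3.225: |R|=1.03295 >1
Stable set (-3.1429, 0).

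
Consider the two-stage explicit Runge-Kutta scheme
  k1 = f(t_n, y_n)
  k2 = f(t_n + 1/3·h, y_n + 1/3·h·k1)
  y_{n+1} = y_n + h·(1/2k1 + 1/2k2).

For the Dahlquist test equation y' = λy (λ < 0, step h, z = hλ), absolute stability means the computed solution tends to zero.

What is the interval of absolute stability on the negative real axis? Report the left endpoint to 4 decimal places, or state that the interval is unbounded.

On y'=λy, z=hλ:
  k1=λy_n ⇒ h·k1=z·y_n;  k2=λ(1+1/3z)y_n ⇒ h·k2=z(1+1/3z)y_n
  y_{n+1}/y_n = 1 + 1/2z + 1/2z(1+1/3z) = 1 + z + 1/6z²
  R(z) = 1 + z + 1/6z².

Boundary: |R(x)|=1, x<0.
x=-0.65: |R|=0.4204
R=1: x+1/6x²=0 ⇒ x=−6=-6.0000; min R=1−1/(4·1/6)=-0.5000>−1
Confirm numerically:
  x=-4.475: |R|=0.13740 <1
  x=-4.350: |R|=0.19625 <1
  x=-2.494: |R|=0.45733 <1
  x=-6.587: |R|=1.64443 >1
  x=-6.337: |R|=1.35593 >1
  x=-6.075: |R|=1.07594 >1
Stable set (-6.0000, 0).

z∈(-6.0000,0).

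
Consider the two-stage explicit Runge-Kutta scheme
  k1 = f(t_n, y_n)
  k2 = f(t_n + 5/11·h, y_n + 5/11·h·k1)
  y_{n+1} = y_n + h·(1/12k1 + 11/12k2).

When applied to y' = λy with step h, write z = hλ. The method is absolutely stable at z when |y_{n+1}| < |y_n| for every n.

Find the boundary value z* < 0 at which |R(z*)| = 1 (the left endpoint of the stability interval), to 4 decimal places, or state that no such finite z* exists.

left endpoint -2.4000.

Set f=λy, z=hλ:
  k1=λy_n ⇒ h·k1=z·y_n;  k2=λ(1+5/11z)y_n ⇒ h·k2=z(1+5/11z)y_n
  y_{n+1}/y_n = 1 + 1/12z + 11/12z(1+5/11z) = 1 + z + 5/12z²
  ⇒ R(z) = 1 + z + 5/12z².

Find x<0 with |R(x)|<1.
x=-0.7: |R|=0.5042
R=1: x+5/12x²=0 ⇒ x=−12/5=-2.4000; min R=1−1/(4·5/12)=0.4000>−1
Confirm numerically:
  x=-2.149: |R|=0.77525 <1
  x=-2.116: |R|=0.74961 <1
  x=-1.759: |R|=0.53020 <1
  x=-1.423: |R|=0.42072 <1
  x=-2.962: |R|=1.69360 >1
  x=-2.851: |R|=1.53575 >1
  x=-2.635: |R|=1.25801 >1
Interval (-2.4000, 0).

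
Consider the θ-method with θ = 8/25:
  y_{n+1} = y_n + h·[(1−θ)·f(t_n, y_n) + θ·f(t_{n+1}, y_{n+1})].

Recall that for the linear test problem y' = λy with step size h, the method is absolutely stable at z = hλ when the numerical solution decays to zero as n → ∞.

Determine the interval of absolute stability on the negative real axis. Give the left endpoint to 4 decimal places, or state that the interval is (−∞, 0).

(-5.5556, 0).

On y'=λy, z=hλ:
  y_{n+1} = y_n + z·[17/25·y_n + 8/25·y_{n+1}] ⇒ (1 − 8/25z)y_{n+1} = (1 + 17/25z)y_n
  Hence R(z) = (1 + 17/25z)/(1 − 8/25z).

Boundary: |R(x)|=1, x<0.
x=-1.02: |R|=0.2310
R=−1: 1+17/25x = −1+8/25x ⇒ -9/25x=2 ⇒ x=2/(-9/25)=-5.5556
Confirm numerically:
  x=-3.085: |R|=0.55244 <1
  x=-2.944: |R|=0.51590 <1
  x=-2.264: |R|=0.31286 <1
  x=-5.992: |R|=1.05386 >1
  x=-5.832: |R|=1.03472 >1
  x=-5.775: |R|=1.02774 >1
Interval (-5.5556, 0).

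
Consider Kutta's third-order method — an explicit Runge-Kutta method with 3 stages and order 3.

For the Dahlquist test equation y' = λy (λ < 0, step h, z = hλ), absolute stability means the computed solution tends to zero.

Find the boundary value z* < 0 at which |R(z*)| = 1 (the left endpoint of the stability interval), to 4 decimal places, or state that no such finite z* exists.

z* = -2.5127.

With y'=λy (z=hλ):
  order 3, 3-stage ⇒ R(z)=1+z+z^2/2+z^3/6
  (e.g. R(-0.96)=0.35334, |R|=0.35334)

Need |R(x)|<1, x<0.
x=-0.96: |R|=0.3533
|R(-1.91)|=0.2473 |R(-1.6)|=0.0027 |R(-0.96)|=0.3533
Bisect:
  x_lo=-3.2033 |R|=2.5509  x_hi=-0.2589 |R|=0.7718
  mid=-1.73107 |R|=0.09732 →hi
  mid=-2.46717 |R|=0.92662 →hi
  mid=-2.83522 |R|=1.61446 →lo
  mid=-2.65119 |R|=1.24258 →lo
  mid=-2.55918 |R|=1.07800 →lo
  mid=-2.51318 |R|=1.00071 →lo
  mid=-2.49017 |R|=0.96327 →hi
  mid=-2.50167 |R|=0.98189 →hi
  ...
  [-2.51282,-2.51264] ⇒ x*=-2.5127
Interval (-2.5127, 0).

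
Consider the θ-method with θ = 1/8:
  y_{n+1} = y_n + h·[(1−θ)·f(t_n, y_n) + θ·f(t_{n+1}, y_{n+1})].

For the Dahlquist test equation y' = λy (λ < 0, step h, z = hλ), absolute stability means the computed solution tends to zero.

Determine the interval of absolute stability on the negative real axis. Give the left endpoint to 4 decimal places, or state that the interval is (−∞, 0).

z∈(-2.6667,0).

Set f=λy, z=hλ:
  y_{n+1} = y_n + z·[7/8·y_n + 1/8·y_{n+1}] ⇒ (1 − 1/8z)y_{n+1} = (1 + 7/8z)y_n
  Hence R(z) = (1 + 7/8z)/(1 − 1/8z).

Boundary: |R(x)|=1, x<0.
x=-1.57: |R|=0.3124
R=−1: 1+7/8x = −1+1/8x ⇒ -3/4x=2 ⇒ x=2/(-3/4)=-2.6667
Confirm numerically:
  x=-2.123: |R|=0.67776 <1
  x=-1.379: |R|=0.17624 <1
  x=-1.150: |R|=0.00546 <1
  x=-3.206: |R|=1.28877 >1
  x=-2.909: |R|=1.13328 >1
  x=-2.801: |R|=1.07462 >1
Interval (-2.6667, 0).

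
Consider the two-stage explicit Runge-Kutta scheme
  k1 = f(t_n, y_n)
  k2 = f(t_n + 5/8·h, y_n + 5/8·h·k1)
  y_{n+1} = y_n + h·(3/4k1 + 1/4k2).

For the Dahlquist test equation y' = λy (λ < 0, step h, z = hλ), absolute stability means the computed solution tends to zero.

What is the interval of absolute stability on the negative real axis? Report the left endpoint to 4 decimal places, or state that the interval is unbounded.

z∈(-6.4000,0).

On y'=λy, z=hλ:
  k1=λy_n ⇒ h·k1=z·y_n;  k2=λ(1+5/8z)y_n ⇒ h·k2=z(1+5/8z)y_n
  y_{n+1}/y_n = 1 + 3/4z + 1/4z(1+5/8z) = 1 + z + 5/32z²
  ⇒ R(z) = 1 + z + 5/32z².

Boundary: |R(x)|=1, x<0.
x=-0.83: |R|=0.2776
R=1: x+5/32x²=0 ⇒ x=−32/5=-6.4000; min R=1−1/(4·5/32)=-0.6000>−1
Confirm numerically:
  x=-5.254: |R|=0.05921 <1
  x=-3.064: |R|=0.59711 <1
  x=-2.754: |R|=0.56892 <1
  x=-6.864: |R|=1.49764 >1
  x=-6.670: |R|=1.28139 >1
  x=-6.609: |R|=1.21583 >1
Interval (-6.4000, 0).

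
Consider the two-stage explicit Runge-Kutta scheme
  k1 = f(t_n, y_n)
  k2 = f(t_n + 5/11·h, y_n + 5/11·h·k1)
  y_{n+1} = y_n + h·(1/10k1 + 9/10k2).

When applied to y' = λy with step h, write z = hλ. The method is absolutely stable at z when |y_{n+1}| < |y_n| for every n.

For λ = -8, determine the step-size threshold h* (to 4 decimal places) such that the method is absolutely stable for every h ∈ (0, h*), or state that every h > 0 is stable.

Test eqn y'=λy, z=hλ:
  k1=λy_n ⇒ h·k1=z·y_n;  k2=λ(1+5/11z)y_n ⇒ h·k2=z(1+5/11z)y_n
  y_{n+1}/y_n = 1 + 1/10z + 9/10z(1+5/11z) = 1 + z + 9/22z²
  R(z) = 1 + z + 9/22z².

Need |R(x)|<1, x<0.
x=-1.1: |R|=0.3950
R=1: x+9/22x²=0 ⇒ x=−22/9=-2.4444; min R=1−1/(4·9/22)=0.3889>−1
Confirm numerically:
  x=-1.705: |R|=0.48424 <1
  x=-1.484: |R|=0.41692 <1
  x=-1.244: |R|=0.38908 <1
  x=-1.222: |R|=0.38889 <1
  x=-2.925: |R|=1.57503 >1
  x=-2.509: |R|=1.06626 >1
Interval (-2.4444, 0).

(-2.4444,0); λ=-8 ⇒ h* = (22/9)/8 = 0.3056.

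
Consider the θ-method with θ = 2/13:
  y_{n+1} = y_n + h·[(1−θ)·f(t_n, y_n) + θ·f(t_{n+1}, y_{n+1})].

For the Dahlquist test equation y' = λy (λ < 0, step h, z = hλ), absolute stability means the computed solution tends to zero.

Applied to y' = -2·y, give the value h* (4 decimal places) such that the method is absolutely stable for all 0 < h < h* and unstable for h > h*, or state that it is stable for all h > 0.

Set f=λy, z=hλ:
  y_{n+1} = y_n + z·[11/13·y_n + 2/13·y_{n+1}] ⇒ (1 − 2/13z)y_{n+1} = (1 + 11/13z)y_n
  so R(z) = (1 + 11/13z)/(1 − 2/13z).

Find x<0 with |R(x)|<1.
x=-0.95: |R|=0.1711
R=−1: 1+11/13x = −1+2/13x ⇒ -9/13x=2 ⇒ x=2/(-9/13)=-2.8889
Confirm numerically:
  x=-2.475: |R|=0.79248 <1
  x=-2.036: |R|=0.55037 <1
  x=-1.461: |R|=0.19288 <1
  x=-3.323: |R|=1.19887 >1
  x=-3.028: |R|=1.06570 >1
Interval (-2.8889, 0).

(-2.8889,0); λ=-2 ⇒ h* = (26/9)/2 = 1.4444.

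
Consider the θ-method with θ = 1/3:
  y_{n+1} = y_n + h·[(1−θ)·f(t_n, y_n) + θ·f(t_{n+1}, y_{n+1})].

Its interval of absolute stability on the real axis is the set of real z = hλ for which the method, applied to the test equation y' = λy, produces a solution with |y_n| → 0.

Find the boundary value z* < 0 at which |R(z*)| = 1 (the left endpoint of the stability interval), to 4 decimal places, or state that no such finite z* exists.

left endpoint -6.0000.

Set f=λy, z=hλ:
  y_{n+1} = y_n + z·[2/3·y_n + 1/3·y_{n+1}] ⇒ (1 − 1/3z)y_{n+1} = (1 + 2/3z)y_n
  R(z) = (1 + 2/3z)/(1 − 1/3z).

Boundary: |R(x)|=1, x<0.
x=-1.07: |R|=0.2113
R=−1: 1+2/3x = −1+1/3x ⇒ -1/3x=2 ⇒ x=2/(-1/3)=-6.0000
Confirm numerically:
  x=-5.976: |R|=0.99733 <1
  x=-5.935: |R|=0.99273 <1
  x=-3.443: |R|=0.60314 <1
  x=-2.684: |R|=0.41661 <1
  x=-6.598: |R|=1.06230 >1
  x=-6.531: |R|=1.05571 >1
So |R|<1 on (-6.0000, 0).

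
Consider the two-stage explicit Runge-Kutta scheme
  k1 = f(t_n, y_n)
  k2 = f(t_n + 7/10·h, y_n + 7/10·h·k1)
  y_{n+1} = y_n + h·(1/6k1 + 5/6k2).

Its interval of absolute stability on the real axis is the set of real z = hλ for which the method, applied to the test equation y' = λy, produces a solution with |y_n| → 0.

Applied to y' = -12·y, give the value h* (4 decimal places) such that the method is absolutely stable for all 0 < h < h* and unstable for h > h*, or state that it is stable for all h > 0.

Test eqn y'=λy, z=hλ:
  k1=λy_n ⇒ h·k1=z·y_n;  k2=λ(1+7/10z)y_n ⇒ h·k2=z(1+7/10z)y_n
  y_{n+1}/y_n = 1 + 1/6z + 5/6z(1+7/10z) = 1 + z + 7/12z²
  so R(z) = 1 + z + 7/12z².

Boundary: |R(x)|=1, x<0.
x=-0.68: |R|=0.5897
R=1: x+7/12x²=0 ⇒ x=−12/7=-1.7143; min R=1−1/(4·7/12)=0.5714>−1
Confirm numerically:
  x=-1.466: |R|=0.78767 <1
  x=-1.172: |R|=0.62926 <1
  x=-1.131: |R|=0.61518 <1
  x=-2.259: |R|=1.71780 >1
  x=-2.188: |R|=1.60462 >1
  x=-1.869: |R|=1.16868 >1
Stable set (-1.7143, 0).

(-1.7143,0); λ=-12 ⇒ h* = (12/7)/12 = 0.1429.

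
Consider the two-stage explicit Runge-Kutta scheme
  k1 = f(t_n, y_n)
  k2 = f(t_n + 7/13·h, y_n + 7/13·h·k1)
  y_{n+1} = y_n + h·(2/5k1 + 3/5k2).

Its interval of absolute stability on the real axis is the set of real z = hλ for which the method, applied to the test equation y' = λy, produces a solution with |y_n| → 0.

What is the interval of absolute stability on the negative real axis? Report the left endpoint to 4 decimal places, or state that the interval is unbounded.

Set f=λy, z=hλ:
  k1=λy_n ⇒ h·k1=z·y_n;  k2=λ(1+7/13z)y_n ⇒ h·k2=z(1+7/13z)y_n
  y_{n+1}/y_n = 1 + 2/5z + 3/5z(1+7/13z) = 1 + z + 21/65z²
  R(z) = 1 + z + 21/65z².

Solve |R(x)|<1 on ℝ⁻.
x=-1.3: |R|=0.2460
R=1: x+21/65x²=0 ⇒ x=−65/21=-3.0952; min R=1−1/(4·21/65)=0.2262>−1
Confirm numerically:
  x=-2.941: |R|=0.85345 <1
  x=-2.871: |R|=0.79201 <1
  x=-2.399: |R|=0.46037 <1
  x=-2.323: |R|=0.42043 <1
  x=-3.625: |R|=1.62043 >1
  x=-3.552: |R|=1.52417 >1
  x=-3.406: |R|=1.34196 >1
So |R|<1 on (-3.0952, 0).

(-3.0952, 0).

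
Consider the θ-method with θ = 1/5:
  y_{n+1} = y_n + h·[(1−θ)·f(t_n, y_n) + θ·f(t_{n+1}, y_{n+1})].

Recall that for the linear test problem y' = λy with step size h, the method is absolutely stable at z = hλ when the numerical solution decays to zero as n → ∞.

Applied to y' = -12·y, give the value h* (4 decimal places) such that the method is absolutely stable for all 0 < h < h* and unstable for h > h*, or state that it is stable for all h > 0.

(-3.3333,0); λ=-12 ⇒ h* = (10/3)/12 = 0.2778.

On y'=λy, z=hλ:
  y_{n+1} = y_n + z·[4/5·y_n + 1/5·y_{n+1}] ⇒ (1 − 1/5z)y_{n+1} = (1 + 4/5z)y_n
  Hence R(z) = (1 + 4/5z)/(1 − 1/5z).

Find x<0 with |R(x)|<1.
x=-1.47: |R|=0.1360
R=−1: 1+4/5x = −1+1/5x ⇒ -3/5x=2 ⇒ x=2/(-3/5)=-3.3333
Confirm numerically:
  x=-3.309: |R|=0.99121 <1
  x=-3.287: |R|=0.98323 <1
  x=-3.247: |R|=0.96859 <1
  x=-2.419: |R|=0.63027 <1
  x=-3.681: |R|=1.12015 >1
  x=-3.609: |R|=1.09606 >1
So |R|<1 on (-3.3333, 0).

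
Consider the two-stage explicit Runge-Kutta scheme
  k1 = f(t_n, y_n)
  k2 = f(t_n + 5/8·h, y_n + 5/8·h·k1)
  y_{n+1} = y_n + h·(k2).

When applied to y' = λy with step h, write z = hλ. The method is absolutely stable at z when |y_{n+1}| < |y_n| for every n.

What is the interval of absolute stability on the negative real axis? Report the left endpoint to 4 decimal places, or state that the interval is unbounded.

(-1.6000, 0).

Set f=λy, z=hλ:
  k1=λy_n ⇒ h·k1=z·y_n;  k2=λ(1+5/8z)y_n ⇒ h·k2=z(1+5/8z)y_n
  y_{n+1}/y_n = 1 + z(1+5/8z) = 1 + z + 5/8z²
  R(z) = 1 + z + 5/8z².

Boundary: |R(x)|=1, x<0.
x=-1.61: |R|=1.0101
R=1: x+5/8x²=0 ⇒ x=−8/5=-1.6000; min R=1−1/(4·5/8)=0.6000>−1
Confirm numerically:
  x=-1.197: |R|=0.69851 <1
  x=-1.170: |R|=0.68556 <1
  x=-1.113: |R|=0.66123 <1
  x=-1.948: |R|=1.42369 >1
  x=-1.929: |R|=1.39665 >1
  x=-1.691: |R|=1.09618 >1
So |R|<1 on (-1.6000, 0).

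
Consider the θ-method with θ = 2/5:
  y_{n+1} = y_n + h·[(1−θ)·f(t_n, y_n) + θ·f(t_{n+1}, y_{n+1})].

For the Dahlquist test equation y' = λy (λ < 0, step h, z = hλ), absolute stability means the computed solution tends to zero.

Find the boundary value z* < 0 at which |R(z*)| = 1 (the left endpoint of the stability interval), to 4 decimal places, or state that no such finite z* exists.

With y'=λy (z=hλ):
  y_{n+1} = y_n + z·[3/5·y_n + 2/5·y_{n+1}] ⇒ (1 − 2/5z)y_{n+1} = (1 + 3/5z)y_n
  Hence R(z) = (1 + 3/5z)/(1 − 2/5z).

Need |R(x)|<1, x<0.
x=-1.47: |R|=0.0743
R=−1: 1+3/5x = −1+2/5x ⇒ -1/5x=2 ⇒ x=2/(-1/5)=-10.0000
Confirm numerically:
  x=-8.141: |R|=0.91265 <1
  x=-7.386: |R|=0.86779 <1
  x=-6.690: |R|=0.81991 <1
  x=-4.397: |R|=0.59381 <1
  x=-10.071: |R|=1.00282 >1
  x=-10.053: |R|=1.00211 >1
Stable set (-10.0000, 0).

z* = -10.0000.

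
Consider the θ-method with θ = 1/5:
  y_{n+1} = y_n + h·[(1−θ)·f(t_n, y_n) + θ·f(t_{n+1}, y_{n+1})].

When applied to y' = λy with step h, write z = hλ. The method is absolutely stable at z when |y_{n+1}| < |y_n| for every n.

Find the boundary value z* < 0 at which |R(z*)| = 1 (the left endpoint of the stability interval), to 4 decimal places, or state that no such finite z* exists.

z* = -3.3333.

Test eqn y'=λy, z=hλ:
  y_{n+1} = y_n + z·[4/5·y_n + 1/5·y_{n+1}] ⇒ (1 − 1/5z)y_{n+1} = (1 + 4/5z)y_n
  R(z) = (1 + 4/5z)/(1 − 1/5z).

Find x<0 with |R(x)|<1.
x=-1.19: |R|=0.0388
R=−1: 1+4/5x = −1+1/5x ⇒ -3/5x=2 ⇒ x=2/(-3/5)=-3.3333
Confirm numerically:
  x=-3.172: |R|=0.94077 <1
  x=-3.046: |R|=0.89287 <1
  x=-2.234: |R|=0.54410 <1
  x=-1.906: |R|=0.37996 <1
  x=-3.716: |R|=1.13171 >1
  x=-3.425: |R|=1.03264 >1
  x=-3.390: |R|=1.02026 >1
Interval (-3.3333, 0).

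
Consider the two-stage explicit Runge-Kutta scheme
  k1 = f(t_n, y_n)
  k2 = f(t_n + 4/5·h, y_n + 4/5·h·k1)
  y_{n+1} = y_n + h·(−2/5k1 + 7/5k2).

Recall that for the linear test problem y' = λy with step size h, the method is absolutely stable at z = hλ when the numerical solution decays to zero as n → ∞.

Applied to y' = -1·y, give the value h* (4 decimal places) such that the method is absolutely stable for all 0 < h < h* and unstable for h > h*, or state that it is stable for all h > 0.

(-0.8929,0); λ=-1 ⇒ h* = (25/28)/1 = 0.8929.

With y'=λy (z=hλ):
  k1=λy_n ⇒ h·k1=z·y_n;  k2=λ(1+4/5z)y_n ⇒ h·k2=z(1+4/5z)y_n
  y_{n+1}/y_n = 1 − 2/5z + 7/5z(1+4/5z) = 1 + z + 28/25z²
  ⇒ R(z) = 1 + z + 28/25z².

Boundary: |R(x)|=1, x<0.
x=-0.53: |R|=0.7846
R=1: x+28/25x²=0 ⇒ x=−25/28=-0.8929; min R=1−1/(4·28/25)=0.7768>−1
Confirm numerically:
  x=-0.571: |R|=0.79417 <1
  x=-0.400: |R|=0.77920 <1
  x=-0.375: |R|=0.78250 <1
  x=-1.213: |R|=1.43493 >1
  x=-1.094: |R|=1.24646 >1
So |R|<1 on (-0.8929, 0).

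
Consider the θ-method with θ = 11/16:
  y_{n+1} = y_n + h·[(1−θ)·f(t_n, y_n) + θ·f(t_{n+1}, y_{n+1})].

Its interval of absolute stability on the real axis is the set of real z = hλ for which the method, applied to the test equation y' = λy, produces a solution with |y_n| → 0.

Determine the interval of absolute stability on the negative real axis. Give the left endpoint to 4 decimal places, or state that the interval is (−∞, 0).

On y'=λy, z=hλ:
  y_{n+1} = y_n + z·[5/16·y_n + 11/16·y_{n+1}] ⇒ (1 − 11/16z)y_{n+1} = (1 + 5/16z)y_n
  R(z) = (1 + 5/16z)/(1 − 11/16z).

Need |R(x)|<1, x<0.
x=-1.05: |R|=0.3902
x=-2: |R|=0.1579
x=-10: |R|=0.2698
x=-100: |R|=0.4337
θ=11/16≥1/2 ⇒ |1+5/16x|<|1−11/16x| ∀x<0 ⇒ unbounded interval.

unbounded; (−∞, 0).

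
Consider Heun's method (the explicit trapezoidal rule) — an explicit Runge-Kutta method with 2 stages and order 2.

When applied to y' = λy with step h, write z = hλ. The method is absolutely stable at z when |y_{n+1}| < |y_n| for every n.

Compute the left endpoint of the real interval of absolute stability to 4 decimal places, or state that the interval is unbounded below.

z* = -2.0000.

Test eqn y'=λy, z=hλ:
  order 2, 2-stage ⇒ R(z)=1+z+z^2/2
  (e.g. R(-1.19)=0.51805, |R|=0.51805)

Solve |R(x)|<1 on ℝ⁻.
x=-1.19: |R|=0.5181
|R(-2.12)|=1.1272 |R(-1.87)|=0.8785 |R(-1.1)|=0.5050
Bisect:
  x_lo=-2.3138 |R|=1.3630  x_hi=-0.2108 |R|=0.8114
  mid=-1.26230 |R|=0.53440 →hi
  mid=-1.78805 |R|=0.81051 →hi
  mid=-2.05092 |R|=1.05222 →lo
  mid=-1.91948 |R|=0.92272 →hi
  mid=-1.98520 |R|=0.98531 →hi
  mid=-2.01806 |R|=1.01822 →lo
  mid=-2.00163 |R|=1.00163 →lo
  mid=-1.99342 |R|=0.99344 →hi
  mid=-1.99752 |R|=0.99753 →hi
  mid=-1.99958 |R|=0.99958 →hi
  ...
  [-2.00009,-1.99996] ⇒ x*=-2.0000
So |R|<1 on (-2.0000, 0).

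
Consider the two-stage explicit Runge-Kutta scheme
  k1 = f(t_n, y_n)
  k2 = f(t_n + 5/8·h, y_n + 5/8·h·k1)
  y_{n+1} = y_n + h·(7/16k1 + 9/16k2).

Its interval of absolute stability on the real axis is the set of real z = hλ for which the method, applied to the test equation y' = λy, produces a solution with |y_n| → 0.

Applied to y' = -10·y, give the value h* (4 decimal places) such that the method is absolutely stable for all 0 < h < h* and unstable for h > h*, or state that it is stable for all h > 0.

Set f=λy, z=hλ:
  k1=λy_n ⇒ h·k1=z·y_n;  k2=λ(1+5/8z)y_n ⇒ h·k2=z(1+5/8z)y_n
  y_{n+1}/y_n = 1 + 7/16z + 9/16z(1+5/8z) = 1 + z + 45/128z²
  Hence R(z) = 1 + z + 45/128z².

Solve |R(x)|<1 on ℝ⁻.
x=-0.39: |R|=0.6635
R=1: x+45/128x²=0 ⇒ x=−128/45=-2.8444; min R=1−1/(4·45/128)=0.2889>−1
Confirm numerically:
  x=-2.775: |R|=0.93225 <1
  x=-2.454: |R|=0.66315 <1
  x=-1.981: |R|=0.39866 <1
  x=-1.762: |R|=0.32948 <1
  x=-3.293: |R|=1.51929 >1
  x=-3.291: |R|=1.51666 >1
  x=-3.144: |R|=1.33110 >1
So |R|<1 on (-2.8444, 0).

(-2.8444,0); λ=-10 ⇒ h* = (128/45)/10 = 0.2844.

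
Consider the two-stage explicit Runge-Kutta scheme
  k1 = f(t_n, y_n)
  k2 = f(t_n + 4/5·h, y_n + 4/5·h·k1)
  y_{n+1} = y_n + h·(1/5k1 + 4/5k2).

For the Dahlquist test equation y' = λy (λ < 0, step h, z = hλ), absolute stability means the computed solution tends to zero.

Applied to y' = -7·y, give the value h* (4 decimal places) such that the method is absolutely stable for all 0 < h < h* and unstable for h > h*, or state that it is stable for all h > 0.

On y'=λy, z=hλ:
  k1=λy_n ⇒ h·k1=z·y_n;  k2=λ(1+4/5z)y_n ⇒ h·k2=z(1+4/5z)y_n
  y_{n+1}/y_n = 1 + 1/5z + 4/5z(1+4/5z) = 1 + z + 16/25z²
  Hence R(z) = 1 + z + 16/25z².

Find x<0 with |R(x)|<1.
x=-1.66: |R|=1.1036
R=1: x+16/25x²=0 ⇒ x=−25/16=-1.5625; min R=1−1/(4·16/25)=0.6094>−1
Confirm numerically:
  x=-1.208: |R|=0.72593 <1
  x=-0.722: |R|=0.61162 <1
  x=-0.653: |R|=0.61990 <1
  x=-2.135: |R|=1.78226 >1
  x=-1.675: |R|=1.12060 >1
  x=-1.622: |R|=1.06177 >1
Stable set (-1.5625, 0).

(-1.5625,0); λ=-7 ⇒ h* = (25/16)/7 = 0.2232.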